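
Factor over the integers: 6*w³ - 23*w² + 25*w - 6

(2*w - 3)*(3*w - 1)*(w - 2)

By the rational root theorem, w = 3/2 is a root, giving the factor (2*w - 3) and quotient 3*w² - 7*w + 2.
The remaining quadratic factors as (3*w - 1)(w - 2).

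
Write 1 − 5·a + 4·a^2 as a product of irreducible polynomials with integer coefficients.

Need a pair with product 4·1 = 4 and sum −5: that's −4 and −1.
Split the middle term: 4·a^2 − 4·a − a + 1 = 4·a·(a − 1) − (a − 1).

(4·a − 1)·(a − 1)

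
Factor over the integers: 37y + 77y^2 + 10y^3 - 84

By the rational root theorem, y = 4/5 is a root, giving the factor (5y - 4) and quotient 2y^2 + 17y + 21.
The remaining quadratic factors as (2y + 3)(y + 7).

(2y + 3)(5y - 4)(y + 7)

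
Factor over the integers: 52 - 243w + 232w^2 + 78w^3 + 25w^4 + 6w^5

(2w - 1)(3w - 1)(w + 4)(w^2 + w + 13)

By the rational root theorem, w = -4 is a root, so (w + 4) divides it; the quotient is 6w^4 + w^3 + 74w^2 - 64w + 13.
Continuing, w = 1/3 is a root, so (3w - 1) divides it; the quotient is 2w^3 + w^2 + 25w - 13.
Then w = 1/2 is a root, so (2w - 1) divides it; the quotient is w^2 + w + 13.
The quadratic w^2 + w + 13 has discriminant -51 < 0 and is irreducible over ℤ.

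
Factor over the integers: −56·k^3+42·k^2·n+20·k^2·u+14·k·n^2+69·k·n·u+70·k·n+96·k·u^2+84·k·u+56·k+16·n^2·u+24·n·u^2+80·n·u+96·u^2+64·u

−(2·k−2·n−3·u−2)·(4·k+n+4)·(7·k+8·u)

Group: 4·k·(−14·k^2+14·k·n+5·k·u+14·k+16·n·u+24·u^2+16·u) + (n+4)·(−14·k^2+14·k·n+5·k·u+14·k+16·n·u+24·u^2+16·u); both groups contain (−14·k^2+14·k·n+5·k·u+14·k+16·n·u+24·u^2+16·u), so (4·k+n+4) is a factor with cofactor −14·k^2+14·k·n+5·k·u+14·k+16·n·u+24·u^2+16·u.
The cofactor groups again: −14·k^2+14·k·n+5·k·u+14·k+16·n·u+24·u^2+16·u = −7·k·(2·k−2·n−3·u−2) − 8·u·(2·k−2·n−3·u−2); both groups contain (2·k−2·n−3·u−2), giving −(7·k+8·u)·(2·k−2·n−3·u−2).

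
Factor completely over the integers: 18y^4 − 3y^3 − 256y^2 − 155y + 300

Trying the rational-root candidates, y = −3 is a root, so (y + 3) divides it; the quotient is 18y^3 − 57y^2 − 85y + 100.
Continuing, y = 4 is a root, giving the factor (y − 4) and quotient 18y^2 + 15y − 25.
The remaining quadratic factors as (3y + 5)(6y − 5).

(3y + 5)(6y − 5)(y + 3)(y − 4)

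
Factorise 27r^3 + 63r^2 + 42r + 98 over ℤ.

(3r + 7)(9r^2 + 14)

Group as (27r^3 + 42r) + (63r^2 + 98) = 3r(9r^2 + 14) + 7(9r^2 + 14).
Both groups share the factor (9r^2 + 14).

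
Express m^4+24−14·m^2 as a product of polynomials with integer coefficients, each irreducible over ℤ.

Substitute u = m^2 to get a quadratic in u, then factor.
m^2−2 is irreducible over ℤ (2 is not a perfect square).
m^2−12 is irreducible over ℤ (12 is not a perfect square).

(m^2−12)·(m^2−2)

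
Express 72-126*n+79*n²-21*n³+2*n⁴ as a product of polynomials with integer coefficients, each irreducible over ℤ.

(2*n-3)*(n-2)*(n-3)*(n-4)

By the rational root theorem, n = 3/2 is a root, so (2*n-3) divides it; the quotient is n³-9*n²+26*n-24.
Continuing, n = 4 is a root, so (n-4) divides it; the quotient is n²-5*n+6.
The remaining quadratic factors as (n-2)(n-3).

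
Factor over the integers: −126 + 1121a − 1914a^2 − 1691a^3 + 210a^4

(5a + 7)(6a − 1)(7a − 2)(a − 9)

By the rational root theorem, a = 1/6 is a root, so (6a − 1) divides it; the quotient is 35a^3 − 276a^2 − 365a + 126.
Continuing, a = 9 is a root, so (a − 9) is a factor; dividing leaves 35a^2 + 39a − 14.
The remaining quadratic factors as (5a + 7)(7a − 2).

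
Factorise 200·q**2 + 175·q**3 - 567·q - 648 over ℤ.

(5·q + 9)·(5·q - 9)·(7·q + 8)

Trying the rational-root candidates, q = -9/5 is a root, so (5·q + 9) divides it; the quotient is 35·q**2 - 23·q - 72.
The remaining quadratic factors as (5·q - 9)(7·q + 8).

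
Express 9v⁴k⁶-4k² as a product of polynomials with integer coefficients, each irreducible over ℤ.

Factor out k² first: what remains is 9v⁴k⁴-4.
Recognize a difference of squares with the parts 3v²k² and 2.

k²(3v²k²+2)(3v²k²-2)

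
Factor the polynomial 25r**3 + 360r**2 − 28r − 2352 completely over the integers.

(5r + 14)(5r − 12)(r + 14)

Trying the rational-root candidates, r = −14 is a root, so (r + 14) is a factor; dividing leaves 25r**2 + 10r − 168.
The remaining quadratic factors as (5r + 14)(5r − 12).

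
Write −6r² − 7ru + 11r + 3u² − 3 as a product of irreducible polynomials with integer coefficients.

Group: −2r(3r − u − 1) + (−3u + 3)(3r − u − 1); both groups contain (3r − u − 1).

−(2r + 3u − 3)(3r − u − 1)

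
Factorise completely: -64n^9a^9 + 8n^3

-8n^3(2n^2a^3 - 1)(4n^4a^6 + 2n^2a^3 + 1)

Pull out the common factor 8n^3, leaving -8n^6a^9 + 1.
Recognize a difference of cubes with the parts 1 and 2n^2a^3.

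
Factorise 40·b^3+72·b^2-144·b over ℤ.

8·b·(5·b-6)·(b+3)

Pull out the common factor 8·b, then factor the remaining trinomial.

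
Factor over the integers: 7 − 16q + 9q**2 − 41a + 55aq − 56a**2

Group: −8a(7a + q − 1) + (9q − 7)(7a + q − 1); both groups contain (7a + q − 1).

−(7a + q − 1)(8a − 9q + 7)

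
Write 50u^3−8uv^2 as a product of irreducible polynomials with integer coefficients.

Pull out the common factor 2u; 25u^2−4v^2 is a difference of squares.

2u(5u+2v)(5u−2v)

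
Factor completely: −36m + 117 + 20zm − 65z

(4m − 13)(5z − 9)

Group as (20zm − 65z) + (−36m + 117) = 5z(4m − 13) − 9(4m − 13).
Both groups share the factor (4m − 13).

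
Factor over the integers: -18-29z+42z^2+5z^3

Testing divisors of the constant over divisors of the leading coefficient, z = -9 is a root, so (z+9) divides it; the quotient is 5z^2-3z-2.
The remaining quadratic factors as (z-1)(5z+2).

(5z+2)(z+9)(z-1)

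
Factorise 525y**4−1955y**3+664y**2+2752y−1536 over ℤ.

By the rational root theorem, y = 8/5 is a root, so (5y−8) is a factor; dividing leaves 105y**3−223y**2−224y+192.
Continuing, y = 8/3 is a root, giving the factor (3y−8) and quotient 35y**2+19y−24.
The remaining quadratic factors as (5y−3)(7y+8).

(3y−8)(5y−3)(5y−8)(7y+8)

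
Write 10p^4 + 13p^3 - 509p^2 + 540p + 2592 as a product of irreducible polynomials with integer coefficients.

(2p - 9)(5p + 9)(p + 8)(p - 4)

Testing divisors of the constant over divisors of the leading coefficient, p = 9/2 is a root, giving the factor (2p - 9) and quotient 5p^3 + 29p^2 - 124p - 288.
Then p = -9/5 is a root, so (5p + 9) is a factor; dividing leaves p^2 + 4p - 32.
The remaining quadratic factors as (p + 8)(p - 4).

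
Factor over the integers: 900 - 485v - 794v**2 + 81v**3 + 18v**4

(3v + 4)(6v - 5)(v + 9)(v - 5)

Among the possible rational roots, v = 5/6 is a root, so (6v - 5) is a factor; dividing leaves 3v**3 + 16v**2 - 119v - 180.
Next, v = -4/3 is a root, so (3v + 4) is a factor; dividing leaves v**2 + 4v - 45.
The remaining quadratic factors as (v - 5)(v + 9).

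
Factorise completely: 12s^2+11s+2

(3s+2)(4s+1)

Need a pair with product 12·2 = 24 and sum 11: that's 3 and 8.
Split the middle term: 12s^2+3s + 8s+2 = 3s(4s+1) + 2(4s+1).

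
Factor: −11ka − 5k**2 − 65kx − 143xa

−(5k + 11a)(k + 13x)

Group: −k(5k + 11a) − 13x(5k + 11a); both groups contain (5k + 11a).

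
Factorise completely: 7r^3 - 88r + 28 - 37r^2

(7r - 2)(r + 2)(r - 7)

By the rational root theorem, r = -2 is a root, giving the factor (r + 2) and quotient 7r^2 - 51r + 14.
The remaining quadratic factors as (7r - 2)(r - 7).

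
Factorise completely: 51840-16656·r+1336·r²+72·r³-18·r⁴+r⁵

(r+10)·(r-6)·(r-8)·(r²-14·r+108)

Testing divisors of the constant over divisors of the leading coefficient, r = 8 is a root, giving the factor (r-8) and quotient r⁴-10·r³-8·r²+1272·r-6480.
Then r = -10 is a root, so (r+10) divides it; the quotient is r³-20·r²+192·r-648.
Continuing, r = 6 is a root, giving the factor (r-6) and quotient r²-14·r+108.
The quadratic r²-14·r+108 has discriminant -236 < 0 and is irreducible over ℤ.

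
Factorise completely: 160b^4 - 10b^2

10b^2(4b + 1)(4b - 1)

Every term has a factor of 10b^2. Then 16b^2 - 1 = (4b)² − (1)².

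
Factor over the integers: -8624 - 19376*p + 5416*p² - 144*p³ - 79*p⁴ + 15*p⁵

(3*p - 14)*(5*p + 2)*(p + 7)*(p² - 8*p + 44)

Trying the rational-root candidates, p = -2/5 is a root, so (5*p + 2) divides it; the quotient is 3*p⁴ - 17*p³ - 22*p² + 1092*p - 4312.
Next, p = 14/3 is a root, so (3*p - 14) is a factor; dividing leaves p³ - p² - 12*p + 308.
Next, p = -7 is a root, so (p + 7) divides it; the quotient is p² - 8*p + 44.
The quadratic p² - 8*p + 44 has discriminant -112 < 0 and is irreducible over ℤ.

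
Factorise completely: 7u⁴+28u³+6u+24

Group as (7u⁴+6u) + (28u³+24) = u(7u³+6) + 4(7u³+6).
Both groups share the factor (7u³+6).

(u+4)(7u³+6)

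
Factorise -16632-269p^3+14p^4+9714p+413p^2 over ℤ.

(2p+11)(7p-12)(p-14)(p-9)

Trying the rational-root candidates, p = 9 is a root, giving the factor (p-9) and quotient 14p^3-143p^2-874p+1848.
Then p = 14 is a root, giving the factor (p-14) and quotient 14p^2+53p-132.
The remaining quadratic factors as (7p-12)(2p+11).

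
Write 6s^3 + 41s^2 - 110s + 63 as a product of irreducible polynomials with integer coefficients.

Testing divisors of the constant over divisors of the leading coefficient, s = 7/6 is a root, giving the factor (6s - 7) and quotient s^2 + 8s - 9.
The remaining quadratic factors as (s + 9)(s - 1).

(6s - 7)(s + 9)(s - 1)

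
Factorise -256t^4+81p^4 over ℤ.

(3p+4t)(3p-4t)(9p^2+16t^2)

Write as (9p^2)² − (16t^2)², then factor 9p^2-16t^2 once more.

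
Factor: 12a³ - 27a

3a(2a + 3)(2a - 3)

Pull out the common factor 3a; 4a² - 9 is a difference of squares.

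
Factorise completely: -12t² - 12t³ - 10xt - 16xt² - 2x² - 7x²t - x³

-(x + 2t)(x + 2t + 2)(x + 3t)

Group: x(-x² - 5xt - 6t²) + (2t + 2)(-x² - 5xt - 6t²); both groups contain (-x² - 5xt - 6t²), so (x + 2t + 2) is a factor with cofactor -x² - 5xt - 6t².
The cofactor groups again: -x² - 5xt - 6t² = -x(x + 2t) - 3t(x + 2t); both groups contain (x + 2t), giving -(x + 3t)(x + 2t).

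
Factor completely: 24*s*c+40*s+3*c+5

(3*c+5)*(8*s+1)

Group as (24*s*c+40*s) + (3*c+5) = 8*s*(3*c+5) + (3*c+5).
Both groups share the factor (3*c+5).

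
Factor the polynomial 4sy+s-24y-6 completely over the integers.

(4y+1)(s-6)

Group as (4sy+s) + (-24y-6) = s(4y+1) - 6(4y+1).
Both groups share the factor (4y+1).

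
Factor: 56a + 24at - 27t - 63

Group as (24at + 56a) + (-27t - 63) = 8a(3t + 7) - 9(3t + 7).
Both groups share the factor (3t + 7).

(3t + 7)(8a - 9)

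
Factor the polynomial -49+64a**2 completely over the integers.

(8a+7)(8a-7)

Need a pair with product 64·(-49) = -3136 and sum 0: that's 56 and -56.
Split the middle term: 64a**2+56a - 56a-49 = 8a(8a+7) - 7(8a+7).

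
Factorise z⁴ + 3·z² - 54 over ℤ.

Substitute u = z² to get a quadratic in u, then factor.
z² - 6 is irreducible over ℤ (6 is not a perfect square).
z² + 9 is irreducible over ℤ (sum of squares).

(z² + 9)·(z² - 6)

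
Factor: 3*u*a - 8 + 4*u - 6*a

Group as (3*u*a + 4*u) + (-6*a - 8) = u*(3*a + 4) - 2*(3*a + 4).
Both groups share the factor (3*a + 4).

(3*a + 4)*(u - 2)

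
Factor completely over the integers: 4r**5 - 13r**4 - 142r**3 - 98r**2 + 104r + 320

By the rational root theorem, r = 8 is a root, so (r - 8) is a factor; dividing leaves 4r**4 + 19r**3 + 10r**2 - 18r - 40.
Continuing, r = 5/4 is a root, so (4r - 5) is a factor; dividing leaves r**3 + 6r**2 + 10r + 8.
Continuing, r = -4 is a root, so (r + 4) divides it; the quotient is r**2 + 2r + 2.
The quadratic r**2 + 2r + 2 has discriminant -4 < 0 and is irreducible over ℤ.

(4r - 5)(r + 4)(r - 8)(r**2 + 2r + 2)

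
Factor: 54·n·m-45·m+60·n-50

(6·n-5)·(9·m+10)

Group as (54·n·m+60·n) + (-45·m-50) = 6·n·(9·m+10) - 5·(9·m+10).
Both groups share the factor (9·m+10).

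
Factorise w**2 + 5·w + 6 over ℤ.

Two integers with product 6 and sum 5 are 2 and 3.

(w + 2)·(w + 3)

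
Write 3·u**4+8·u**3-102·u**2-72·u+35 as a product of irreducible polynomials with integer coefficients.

(3·u-1)·(u+1)·(u+7)·(u-5)

By the rational root theorem, u = 5 is a root, so (u-5) divides it; the quotient is 3·u**3+23·u**2+13·u-7.
Then u = -7 is a root, giving the factor (u+7) and quotient 3·u**2+2·u-1.
The remaining quadratic factors as (u+1)(3·u-1).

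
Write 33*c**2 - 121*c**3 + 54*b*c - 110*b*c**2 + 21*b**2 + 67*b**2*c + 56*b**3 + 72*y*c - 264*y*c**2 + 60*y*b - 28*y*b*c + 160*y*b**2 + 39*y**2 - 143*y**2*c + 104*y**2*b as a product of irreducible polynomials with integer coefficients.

(13*y + 7*b + 11*c)*(8*b - 11*c + 3)*(y + b + c)

Group: 8*b*(13*y**2 + 20*y*b + 24*y*c + 7*b**2 + 18*b*c + 11*c**2) + (-11*c + 3)*(13*y**2 + 20*y*b + 24*y*c + 7*b**2 + 18*b*c + 11*c**2); both groups contain (13*y**2 + 20*y*b + 24*y*c + 7*b**2 + 18*b*c + 11*c**2), so (8*b - 11*c + 3) is a factor with cofactor 13*y**2 + 20*y*b + 24*y*c + 7*b**2 + 18*b*c + 11*c**2.
The cofactor groups again: 13*y**2 + 20*y*b + 24*y*c + 7*b**2 + 18*b*c + 11*c**2 = 13*y*(y + b + c) + (7*b + 11*c)*(y + b + c); both groups contain (y + b + c), giving (13*y + 7*b + 11*c)*(y + b + c).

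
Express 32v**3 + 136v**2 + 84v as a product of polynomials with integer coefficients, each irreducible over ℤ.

Pull out the common factor 4v, then factor the remaining trinomial.

4v(2v + 7)(4v + 3)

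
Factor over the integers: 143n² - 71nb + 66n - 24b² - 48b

(11n - 8b)(13n + 3b + 6)

Group: 13n(11n - 8b) + (3b + 6)(11n - 8b); both groups contain (11n - 8b).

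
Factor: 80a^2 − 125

5(4a + 5)(4a − 5)

Every term has a factor of 5. Then 16a^2 − 25 = (4a)² − (5)².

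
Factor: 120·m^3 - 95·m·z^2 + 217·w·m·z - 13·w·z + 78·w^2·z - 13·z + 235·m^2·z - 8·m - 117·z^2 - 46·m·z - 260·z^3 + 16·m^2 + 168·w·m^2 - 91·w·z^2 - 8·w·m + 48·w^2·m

(3·w + 3·m + 4·z + 1)·(2·w + 5·m - 5·z - 1)·(8·m + 13·z)

Group: 2·w·(24·w·m + 39·w·z + 24·m^2 + 71·m·z + 8·m + 52·z^2 + 13·z) + (5·m - 5·z - 1)·(24·w·m + 39·w·z + 24·m^2 + 71·m·z + 8·m + 52·z^2 + 13·z); both groups contain (24·w·m + 39·w·z + 24·m^2 + 71·m·z + 8·m + 52·z^2 + 13·z), so (2·w + 5·m - 5·z - 1) is a factor with cofactor 24·w·m + 39·w·z + 24·m^2 + 71·m·z + 8·m + 52·z^2 + 13·z.
The cofactor groups again: 24·w·m + 39·w·z + 24·m^2 + 71·m·z + 8·m + 52·z^2 + 13·z = 8·m·(3·w + 3·m + 4·z + 1) + 13·z·(3·w + 3·m + 4·z + 1); both groups contain (3·w + 3·m + 4·z + 1), giving (8·m + 13·z)·(3·w + 3·m + 4·z + 1).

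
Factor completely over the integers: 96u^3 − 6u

6u(4u + 1)(4u − 1)

Pull out the common factor 6u; 16u^2 − 1 is a difference of squares.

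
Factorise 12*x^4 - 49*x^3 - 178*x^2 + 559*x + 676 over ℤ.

Trying the rational-root candidates, x = 13/3 is a root, so (3*x - 13) divides it; the quotient is 4*x^3 + x^2 - 55*x - 52.
Next, x = -1 is a root, so (x + 1) is a factor; dividing leaves 4*x^2 - 3*x - 52.
The remaining quadratic factors as (x - 4)(4*x + 13).

(3*x - 13)*(4*x + 13)*(x + 1)*(x - 4)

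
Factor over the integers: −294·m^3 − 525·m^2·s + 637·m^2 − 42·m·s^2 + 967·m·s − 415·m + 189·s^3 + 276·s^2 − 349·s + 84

Group: 7·m·(−42·m^2 − 21·m·s + 67·m + 21·s^2 + 40·s − 21) + (9·s − 4)·(−42·m^2 − 21·m·s + 67·m + 21·s^2 + 40·s − 21); both groups contain (−42·m^2 − 21·m·s + 67·m + 21·s^2 + 40·s − 21), so (7·m + 9·s − 4) is a factor with cofactor −42·m^2 − 21·m·s + 67·m + 21·s^2 + 40·s − 21.
The cofactor groups again: −42·m^2 − 21·m·s + 67·m + 21·s^2 + 40·s − 21 = −6·m·(7·m + 7·s − 3) + (3·s + 7)·(7·m + 7·s − 3); both groups contain (7·m + 7·s − 3), giving −(6·m − 3·s − 7)·(7·m + 7·s − 3).

−(6·m − 3·s − 7)·(7·m + 7·s − 3)·(7·m + 9·s − 4)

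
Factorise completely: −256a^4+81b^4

(3b−4a)(3b+4a)(9b^2+16a^2)

Write as (9b^2)² − (16a^2)², then factor 9b^2−16a^2 once more.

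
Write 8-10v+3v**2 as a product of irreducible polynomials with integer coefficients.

Need a pair with product 3·8 = 24 and sum -10: that's -4 and -6.
Split the middle term: 3v**2-4v - 6v+8 = v(3v-4) - 2(3v-4).

(3v-4)(v-2)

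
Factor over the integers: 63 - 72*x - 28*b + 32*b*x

Group as (32*b*x - 28*b) + (-72*x + 63) = 4*b*(8*x - 7) - 9*(8*x - 7).
Both groups share the factor (8*x - 7).

(4*b - 9)*(8*x - 7)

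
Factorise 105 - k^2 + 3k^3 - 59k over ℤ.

(3k - 7)(k + 5)(k - 3)

Testing divisors of the constant over divisors of the leading coefficient, k = 7/3 is a root, so (3k - 7) is a factor; dividing leaves k^2 + 2k - 15.
The remaining quadratic factors as (k - 3)(k + 5).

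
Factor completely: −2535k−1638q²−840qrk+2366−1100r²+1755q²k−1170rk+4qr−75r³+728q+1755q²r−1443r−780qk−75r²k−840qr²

Group: 13q(135qr+135qk−126q−75r²−75rk−125r−195k+182) + (r+13)(135qr+135qk−126q−75r²−75rk−125r−195k+182); both groups contain (135qr+135qk−126q−75r²−75rk−125r−195k+182), so (13q+r+13) is a factor with cofactor 135qr+135qk−126q−75r²−75rk−125r−195k+182.
The cofactor groups again: 135qr+135qk−126q−75r²−75rk−125r−195k+182 = 15r(9q−5r−13) + (15k−14)(9q−5r−13); both groups contain (9q−5r−13), giving (15r+15k−14)(9q−5r−13).

(13q+r+13)(15r+15k−14)(9q−5r−13)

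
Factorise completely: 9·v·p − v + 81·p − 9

Group as (9·v·p − v) + (81·p − 9) = v·(9·p − 1) + 9·(9·p − 1).
Both groups share the factor (9·p − 1).

(9·p − 1)·(v + 9)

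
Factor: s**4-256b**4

Write as (s**2)² − (16b**2)², then factor s**2-16b**2 once more.

(s-4b)(s+4b)(s**2+16b**2)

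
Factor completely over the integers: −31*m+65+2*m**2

Need a pair with product 2·65 = 130 and sum −31: that's −26 and −5.
Split the middle term: 2*m**2−26*m − 5*m+65 = 2*m*(m−13) − 5*(m−13).

(2*m−5)*(m−13)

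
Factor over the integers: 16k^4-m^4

(2k+m)(2k-m)(4k^2+m^2)

Write as (4k^2)² − (m^2)², then factor 4k^2-m^2 once more.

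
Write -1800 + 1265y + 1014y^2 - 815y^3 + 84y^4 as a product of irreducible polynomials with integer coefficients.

By the rational root theorem, y = 8 is a root, giving the factor (y - 8) and quotient 84y^3 - 143y^2 - 130y + 225.
Next, y = 5/3 is a root, so (3y - 5) is a factor; dividing leaves 28y^2 - y - 45.
The remaining quadratic factors as (4y + 5)(7y - 9).

(3y - 5)(4y + 5)(7y - 9)(y - 8)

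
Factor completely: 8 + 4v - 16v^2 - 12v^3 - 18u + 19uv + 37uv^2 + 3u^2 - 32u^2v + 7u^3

Group: u(7u^2 - 11uv - 11u + 4v^2 + 8v + 4) + (-3v + 2)(7u^2 - 11uv - 11u + 4v^2 + 8v + 4); both groups contain (7u^2 - 11uv - 11u + 4v^2 + 8v + 4), so (u - 3v + 2) is a factor with cofactor 7u^2 - 11uv - 11u + 4v^2 + 8v + 4.
The cofactor groups again: 7u^2 - 11uv - 11u + 4v^2 + 8v + 4 = u(7u - 4v - 4) + (-v - 1)(7u - 4v - 4); both groups contain (7u - 4v - 4), giving (u - v - 1)(7u - 4v - 4).

(7u - 4v - 4)(u - 3v + 2)(u - v - 1)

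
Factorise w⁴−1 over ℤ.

(w)⁴ − (1)⁴ = ((w)² − (1)²)((w)² + (1)²); the first factor splits again, the second (w²+1) is irreducible.

(w+1)*(w−1)*(w²+1)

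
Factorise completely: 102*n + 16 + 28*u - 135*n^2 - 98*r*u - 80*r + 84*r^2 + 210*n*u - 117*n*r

-(15*n - 7*r + 2)*(9*n + 12*r - 14*u - 8)

Group: -15*n*(9*n + 12*r - 14*u - 8) + (7*r - 2)*(9*n + 12*r - 14*u - 8); both groups contain (9*n + 12*r - 14*u - 8).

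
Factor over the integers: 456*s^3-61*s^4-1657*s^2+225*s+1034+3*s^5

(3*s+2)*(s-1)*(s-11)*(s^2-9*s+47)

Trying the rational-root candidates, s = 11 is a root, so (s-11) divides it; the quotient is 3*s^4-28*s^3+148*s^2-29*s-94.
Continuing, s = 1 is a root, so (s-1) is a factor; dividing leaves 3*s^3-25*s^2+123*s+94.
Next, s = -2/3 is a root, so (3*s+2) is a factor; dividing leaves s^2-9*s+47.
The quadratic s^2-9*s+47 has discriminant -107 < 0 and is irreducible over ℤ.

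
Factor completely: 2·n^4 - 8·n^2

Every term has a factor of 2·n^2. Then n^2 - 4 = (n)² − (2)².

2·n^2·(n + 2)·(n - 2)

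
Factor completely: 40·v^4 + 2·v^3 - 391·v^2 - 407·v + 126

(2·v - 7)·(4·v - 1)·(5·v + 9)·(v + 2)

Trying the rational-root candidates, v = -9/5 is a root, so (5·v + 9) is a factor; dividing leaves 8·v^3 - 14·v^2 - 53·v + 14.
Continuing, v = 7/2 is a root, so (2·v - 7) is a factor; dividing leaves 4·v^2 + 7·v - 2.
The remaining quadratic factors as (v + 2)(4·v - 1).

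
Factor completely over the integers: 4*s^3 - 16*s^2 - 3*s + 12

(s - 4)*(4*s^2 - 3)

Group as (4*s^3 - 3*s) + (-16*s^2 + 12) = s*(4*s^2 - 3) - 4*(4*s^2 - 3).
Both groups share the factor (4*s^2 - 3).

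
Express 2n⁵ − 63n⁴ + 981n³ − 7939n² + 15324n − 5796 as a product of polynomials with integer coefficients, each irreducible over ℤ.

By the rational root theorem, n = 14 is a root, so (n − 14) is a factor; dividing leaves 2n⁴ − 35n³ + 491n² − 1065n + 414.
Continuing, n = 2 is a root, so (n − 2) divides it; the quotient is 2n³ − 31n² + 429n − 207.
Next, n = 1/2 is a root, so (2n − 1) divides it; the quotient is n² − 15n + 207.
The quadratic n² − 15n + 207 has discriminant −603 < 0 and is irreducible over ℤ.

(2n − 1)(n − 14)(n − 2)(n² − 15n + 207)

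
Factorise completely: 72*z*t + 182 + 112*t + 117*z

(8*t + 13)*(9*z + 14)

Group as (72*z*t + 117*z) + (112*t + 182) = 9*z*(8*t + 13) + 14*(8*t + 13).
Both groups share the factor (8*t + 13).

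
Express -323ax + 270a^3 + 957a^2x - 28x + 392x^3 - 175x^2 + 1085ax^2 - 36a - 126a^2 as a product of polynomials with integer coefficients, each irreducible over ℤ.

(5a + 8x + 1)(6a + 7x - 4)(9a + 7x)

Group: 5a(54a^2 + 105ax - 36a + 49x^2 - 28x) + (8x + 1)(54a^2 + 105ax - 36a + 49x^2 - 28x); both groups contain (54a^2 + 105ax - 36a + 49x^2 - 28x), so (5a + 8x + 1) is a factor with cofactor 54a^2 + 105ax - 36a + 49x^2 - 28x.
The cofactor groups again: 54a^2 + 105ax - 36a + 49x^2 - 28x = 9a(6a + 7x - 4) + 7x(6a + 7x - 4); both groups contain (6a + 7x - 4), giving (9a + 7x)(6a + 7x - 4).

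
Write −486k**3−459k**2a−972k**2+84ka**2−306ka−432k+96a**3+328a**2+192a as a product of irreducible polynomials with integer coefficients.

Group: 6k(−81k**2−36ka−54k+32a**2+24a) + (3a+8)(−81k**2−36ka−54k+32a**2+24a); both groups contain (−81k**2−36ka−54k+32a**2+24a), so (6k+3a+8) is a factor with cofactor −81k**2−36ka−54k+32a**2+24a.
The cofactor groups again: −81k**2−36ka−54k+32a**2+24a = −9k(9k+8a+6) + 4a(9k+8a+6); both groups contain (9k+8a+6), giving −(9k−4a)(9k+8a+6).

−(9k−4a)(6k+3a+8)(9k+8a+6)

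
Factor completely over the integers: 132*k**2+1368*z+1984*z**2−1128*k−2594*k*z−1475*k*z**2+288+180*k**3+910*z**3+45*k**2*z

Group: 4*k*(45*k**2−135*k*z−102*k+70*z**2+88*z+24) + (13*z+12)*(45*k**2−135*k*z−102*k+70*z**2+88*z+24); both groups contain (45*k**2−135*k*z−102*k+70*z**2+88*z+24), so (4*k+13*z+12) is a factor with cofactor 45*k**2−135*k*z−102*k+70*z**2+88*z+24.
The cofactor groups again: 45*k**2−135*k*z−102*k+70*z**2+88*z+24 = 3*k*(15*k−10*z−4) + (−7*z−6)*(15*k−10*z−4); both groups contain (15*k−10*z−4), giving (3*k−7*z−6)*(15*k−10*z−4).

(15*k−10*z−4)*(3*k−7*z−6)*(4*k+13*z+12)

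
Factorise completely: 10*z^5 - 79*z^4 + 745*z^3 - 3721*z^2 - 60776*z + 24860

(2*z + 11)*(5*z - 2)*(z - 10)*(z^2 - 3*z + 113)

Testing divisors of the constant over divisors of the leading coefficient, z = 2/5 is a root, giving the factor (5*z - 2) and quotient 2*z^4 - 15*z^3 + 143*z^2 - 687*z - 12430.
Continuing, z = -11/2 is a root, giving the factor (2*z + 11) and quotient z^3 - 13*z^2 + 143*z - 1130.
Continuing, z = 10 is a root, giving the factor (z - 10) and quotient z^2 - 3*z + 113.
The quadratic z^2 - 3*z + 113 has discriminant -443 < 0 and is irreducible over ℤ.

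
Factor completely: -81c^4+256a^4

Difference of squares twice: with A = 4a and B = 3c, A⁴ − B⁴ = (A² − B²)(A² + B²), and A² − B² factors again.

(4a+3c)(4a-3c)(16a^2+9c^2)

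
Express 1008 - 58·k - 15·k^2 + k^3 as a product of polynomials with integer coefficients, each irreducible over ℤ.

(k + 8)·(k - 14)·(k - 9)

Trying the rational-root candidates, k = -8 is a root, so (k + 8) is a factor; dividing leaves k^2 - 23·k + 126.
The remaining quadratic factors as (k - 14)(k - 9).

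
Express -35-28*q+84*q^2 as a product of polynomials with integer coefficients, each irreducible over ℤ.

7*(2*q+1)*(6*q-5)

Pull out the common factor 7, then factor the remaining trinomial.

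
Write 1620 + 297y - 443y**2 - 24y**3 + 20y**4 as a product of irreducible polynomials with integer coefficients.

(2y - 5)(2y - 9)(5y + 9)(y + 4)

Among the possible rational roots, y = -9/5 is a root, so (5y + 9) is a factor; dividing leaves 4y**3 - 12y**2 - 67y + 180.
Next, y = 9/2 is a root, giving the factor (2y - 9) and quotient 2y**2 + 3y - 20.
The remaining quadratic factors as (2y - 5)(y + 4).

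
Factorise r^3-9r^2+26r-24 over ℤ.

(r-2)(r-3)(r-4)

By the rational root theorem, r = 4 is a root, so (r-4) divides it; the quotient is r^2-5r+6.
The remaining quadratic factors as (r-2)(r-3).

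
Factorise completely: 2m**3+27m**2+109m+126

By the rational root theorem, m = −7 is a root, so (m+7) divides it; the quotient is 2m**2+13m+18.
The remaining quadratic factors as (2m+9)(m+2).

(2m+9)(m+2)(m+7)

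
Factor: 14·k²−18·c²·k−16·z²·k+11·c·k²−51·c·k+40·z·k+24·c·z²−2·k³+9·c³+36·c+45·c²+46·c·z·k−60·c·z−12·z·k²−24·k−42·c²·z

(3·c−2·k)·(3·c−2·z−k+3)·(c−4·z−k+4)

Group: 3·c·(3·c²−14·c·z−4·c·k+15·c+8·z²+6·z·k−20·z+k²−7·k+12) − 2·k·(3·c²−14·c·z−4·c·k+15·c+8·z²+6·z·k−20·z+k²−7·k+12); both groups contain (3·c²−14·c·z−4·c·k+15·c+8·z²+6·z·k−20·z+k²−7·k+12), so (3·c−2·k) is a factor with cofactor 3·c²−14·c·z−4·c·k+15·c+8·z²+6·z·k−20·z+k²−7·k+12.
The cofactor groups again: 3·c²−14·c·z−4·c·k+15·c+8·z²+6·z·k−20·z+k²−7·k+12 = c·(3·c−2·z−k+3) + (−4·z−k+4)·(3·c−2·z−k+3); both groups contain (3·c−2·z−k+3), giving (c−4·z−k+4)·(3·c−2·z−k+3).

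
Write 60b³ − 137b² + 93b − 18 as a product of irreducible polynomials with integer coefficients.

(3b − 1)(4b − 3)(5b − 6)

Among the possible rational roots, b = 1/3 is a root, giving the factor (3b − 1) and quotient 20b² − 39b + 18.
The remaining quadratic factors as (5b − 6)(4b − 3).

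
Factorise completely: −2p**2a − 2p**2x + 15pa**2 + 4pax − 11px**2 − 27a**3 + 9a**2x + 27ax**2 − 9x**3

−(p − 3a + x)(2p − 9a + 9x)(a + x)

Group: 2p(−pa − px + 3a**2 + 2ax − x**2) + (−9a + 9x)(−pa − px + 3a**2 + 2ax − x**2); both groups contain (−pa − px + 3a**2 + 2ax − x**2), so (2p − 9a + 9x) is a factor with cofactor −pa − px + 3a**2 + 2ax − x**2.
The cofactor groups again: −pa − px + 3a**2 + 2ax − x**2 = −p(a + x) + (3a − x)(a + x); both groups contain (a + x), giving −(p − 3a + x)(a + x).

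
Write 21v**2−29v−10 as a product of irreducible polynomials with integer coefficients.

(3v−5)(7v+2)

Need a pair with product 21·(−10) = −210 and sum −29: that's 6 and −35.
Split the middle term: 21v**2+6v − 35v−10 = 3v(7v+2) − 5(7v+2).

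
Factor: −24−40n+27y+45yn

(5n+3)(9y−8)

Group as (45yn+27y) + (−40n−24) = 9y(5n+3) − 8(5n+3).
Both groups share the factor (5n+3).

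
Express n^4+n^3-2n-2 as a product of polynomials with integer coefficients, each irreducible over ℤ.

(n+1)(n^3-2)

Group as (n^4-2n) + (n^3-2) = n(n^3-2) + (n^3-2).
Both groups share the factor (n^3-2).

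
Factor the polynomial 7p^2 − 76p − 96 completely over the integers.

(7p + 8)(p − 12)

Need a pair with product 7·(−96) = −672 and sum −76: that's −84 and 8.
Split the middle term: 7p^2 − 84p + 8p − 96 = 7p(p − 12) + 8(p − 12).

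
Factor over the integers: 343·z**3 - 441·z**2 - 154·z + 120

By the rational root theorem, z = 10/7 is a root, so (7·z - 10) divides it; the quotient is 49·z**2 + 7·z - 12.
The remaining quadratic factors as (7·z - 3)(7·z + 4).

(7·z + 4)·(7·z - 10)·(7·z - 3)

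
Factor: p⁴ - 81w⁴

(p + 3w)(p - 3w)(p² + 9w²)

(p)⁴ − (3w)⁴ = ((p)² − (3w)²)((p)² + (3w)²); the first factor splits again, the second (p² + 9w²) is irreducible.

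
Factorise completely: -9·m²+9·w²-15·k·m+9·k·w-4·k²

-(4·k+3·w+3·m)·(k-3·w+3·m)

Group: -k·(4·k+3·w+3·m) + (3·w-3·m)·(4·k+3·w+3·m); both groups contain (4·k+3·w+3·m).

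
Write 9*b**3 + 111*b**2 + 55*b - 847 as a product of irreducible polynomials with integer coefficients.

(3*b + 11)*(3*b - 7)*(b + 11)

By the rational root theorem, b = -11 is a root, so (b + 11) is a factor; dividing leaves 9*b**2 + 12*b - 77.
The remaining quadratic factors as (3*b + 11)(3*b - 7).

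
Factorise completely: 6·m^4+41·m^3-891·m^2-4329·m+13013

Trying the rational-root candidates, m = -13 is a root, giving the factor (m+13) and quotient 6·m^3-37·m^2-410·m+1001.
Continuing, m = -7 is a root, so (m+7) is a factor; dividing leaves 6·m^2-79·m+143.
The remaining quadratic factors as (6·m-13)(m-11).

(6·m-13)·(m+13)·(m+7)·(m-11)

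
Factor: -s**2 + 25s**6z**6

s**2(5s**2z**3 + 1)(5s**2z**3 - 1)

Every term has a factor of s**2; factoring it out leaves 25s**4z**6 - 1.
Recognize a difference of squares with the parts 5s**2z**3 and 1.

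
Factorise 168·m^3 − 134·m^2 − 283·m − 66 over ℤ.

(4·m + 3)·(6·m − 11)·(7·m + 2)

Trying the rational-root candidates, m = 11/6 is a root, giving the factor (6·m − 11) and quotient 28·m^2 + 29·m + 6.
The remaining quadratic factors as (4·m + 3)(7·m + 2).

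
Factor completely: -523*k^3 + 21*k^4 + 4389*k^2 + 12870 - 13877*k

Testing divisors of the constant over divisors of the leading coefficient, k = 11/7 is a root, giving the factor (7*k - 11) and quotient 3*k^3 - 70*k^2 + 517*k - 1170.
Then k = 9 is a root, giving the factor (k - 9) and quotient 3*k^2 - 43*k + 130.
The remaining quadratic factors as (k - 10)(3*k - 13).

(3*k - 13)*(7*k - 11)*(k - 10)*(k - 9)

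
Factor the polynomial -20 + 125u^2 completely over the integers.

Factor out 5, leaving 25u^2 - 4, which is a difference of two squares.

5(5u + 2)(5u - 2)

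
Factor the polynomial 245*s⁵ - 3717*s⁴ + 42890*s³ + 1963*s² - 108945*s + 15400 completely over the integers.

(5*s - 8)*(7*s + 11)*(7*s - 1)*(s² - 15*s + 175)

Among the possible rational roots, s = 1/7 is a root, giving the factor (7*s - 1) and quotient 35*s⁴ - 526*s³ + 6052*s² + 1145*s - 15400.
Then s = 8/5 is a root, giving the factor (5*s - 8) and quotient 7*s³ - 94*s² + 1060*s + 1925.
Continuing, s = -11/7 is a root, so (7*s + 11) is a factor; dividing leaves s² - 15*s + 175.
The quadratic s² - 15*s + 175 has discriminant -475 < 0 and is irreducible over ℤ.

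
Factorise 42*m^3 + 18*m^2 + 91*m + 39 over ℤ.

(7*m + 3)*(6*m^2 + 13)

Group as (42*m^3 + 91*m) + (18*m^2 + 39) = 7*m*(6*m^2 + 13) + 3*(6*m^2 + 13).
Both groups share the factor (6*m^2 + 13).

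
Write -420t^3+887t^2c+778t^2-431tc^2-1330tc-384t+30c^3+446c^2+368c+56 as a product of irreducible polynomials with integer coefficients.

Group: 12t(-35t^2+71tc+24t-30c^2-26c-4) + (-c-14)(-35t^2+71tc+24t-30c^2-26c-4); both groups contain (-35t^2+71tc+24t-30c^2-26c-4), so (12t-c-14) is a factor with cofactor -35t^2+71tc+24t-30c^2-26c-4.
The cofactor groups again: -35t^2+71tc+24t-30c^2-26c-4 = -5t(7t-10c-2) + (3c+2)(7t-10c-2); both groups contain (7t-10c-2), giving -(5t-3c-2)(7t-10c-2).

-(7t-10c-2)(5t-3c-2)(12t-c-14)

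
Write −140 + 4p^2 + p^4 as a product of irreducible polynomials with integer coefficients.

Substitute u = p^2 to get a quadratic in u, then factor.
p^2 − 10 is irreducible over ℤ (10 is not a perfect square).
p^2 + 14 is irreducible over ℤ (always positive, so no real roots).

(p^2 + 14)(p^2 − 10)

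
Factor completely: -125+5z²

5(z+5)(z-5)

Every term has a factor of 5. Then z²-25 = (z)² − (5)².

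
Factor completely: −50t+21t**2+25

(3t−5)(7t−5)

Need a pair with product 21·25 = 525 and sum −50: that's −15 and −35.
Split the middle term: 21t**2−15t − 35t+25 = 3t(7t−5) − 5(7t−5).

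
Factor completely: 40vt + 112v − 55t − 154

(5t + 14)(8v − 11)

Group as (40vt + 112v) + (−55t − 154) = 8v(5t + 14) − 11(5t + 14).
Both groups share the factor (5t + 14).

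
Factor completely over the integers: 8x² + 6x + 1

(2x + 1)(4x + 1)

Need a pair with product 8·1 = 8 and sum 6: that's 4 and 2.
Split the middle term: 8x² + 4x + 2x + 1 = 4x(2x + 1) + (2x + 1).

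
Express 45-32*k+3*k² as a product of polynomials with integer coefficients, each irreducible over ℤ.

Need a pair with product 3·45 = 135 and sum -32: that's -27 and -5.
Split the middle term: 3*k²-27*k - 5*k+45 = 3*k*(k-9) - 5*(k-9).

(3*k-5)*(k-9)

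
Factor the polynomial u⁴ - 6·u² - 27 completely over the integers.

Substitute w = u² to get a quadratic in w, then factor.
u² - 9 is a difference of squares.
u² + 3 is irreducible over ℤ (always positive, so no real roots).

(u + 3)·(u - 3)·(u² + 3)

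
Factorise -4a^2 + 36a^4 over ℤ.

Factor out 4a^2, leaving 9a^2 - 1, which is a difference of two squares.

4a^2(3a + 1)(3a - 1)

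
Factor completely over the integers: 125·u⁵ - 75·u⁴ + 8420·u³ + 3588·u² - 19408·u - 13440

(5·u + 4)·(5·u + 6)·(5·u - 8)·(u² - u + 70)

Among the possible rational roots, u = -4/5 is a root, giving the factor (5·u + 4) and quotient 25·u⁴ - 35·u³ + 1712·u² - 652·u - 3360.
Next, u = 8/5 is a root, giving the factor (5·u - 8) and quotient 5·u³ + u² + 344·u + 420.
Next, u = -6/5 is a root, so (5·u + 6) is a factor; dividing leaves u² - u + 70.
The quadratic u² - u + 70 has discriminant -279 < 0 and is irreducible over ℤ.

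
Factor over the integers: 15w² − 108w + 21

3(5w − 1)(w − 7)

Pull out the common factor 3, then factor the remaining trinomial.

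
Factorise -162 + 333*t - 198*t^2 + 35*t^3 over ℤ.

Testing divisors of the constant over divisors of the leading coefficient, t = 6/7 is a root, so (7*t - 6) divides it; the quotient is 5*t^2 - 24*t + 27.
The remaining quadratic factors as (t - 3)(5*t - 9).

(5*t - 9)*(7*t - 6)*(t - 3)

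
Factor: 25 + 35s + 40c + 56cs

(7s + 5)(8c + 5)

Group as (56cs + 40c) + (35s + 25) = 8c(7s + 5) + 5(7s + 5).
Both groups share the factor (7s + 5).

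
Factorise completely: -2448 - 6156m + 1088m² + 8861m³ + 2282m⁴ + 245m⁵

(5m + 3)(7m + 4)(7m - 6)(m² + 9m + 34)

Among the possible rational roots, m = -4/7 is a root, so (7m + 4) is a factor; dividing leaves 35m⁴ + 306m³ + 1091m² - 468m - 612.
Continuing, m = -3/5 is a root, so (5m + 3) divides it; the quotient is 7m³ + 57m² + 184m - 204.
Next, m = 6/7 is a root, so (7m - 6) divides it; the quotient is m² + 9m + 34.
The quadratic m² + 9m + 34 has discriminant -55 < 0 and is irreducible over ℤ.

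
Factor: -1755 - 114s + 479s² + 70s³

(2s + 13)(5s - 9)(7s + 15)

Among the possible rational roots, s = 9/5 is a root, giving the factor (5s - 9) and quotient 14s² + 121s + 195.
The remaining quadratic factors as (7s + 15)(2s + 13).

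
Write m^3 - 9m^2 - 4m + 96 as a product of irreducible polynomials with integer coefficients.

Testing divisors of the constant over divisors of the leading coefficient, m = -3 is a root, so (m + 3) divides it; the quotient is m^2 - 12m + 32.
The remaining quadratic factors as (m - 8)(m - 4).

(m + 3)(m - 4)(m - 8)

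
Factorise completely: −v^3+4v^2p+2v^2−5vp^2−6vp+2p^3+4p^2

Group: v(−v^2+3vp−2p^2) + (−p−2)(−v^2+3vp−2p^2); both groups contain (−v^2+3vp−2p^2), so (v−p−2) is a factor with cofactor −v^2+3vp−2p^2.
The cofactor groups again: −v^2+3vp−2p^2 = −v(v−2p) + p(v−2p); both groups contain (v−2p), giving −(v−p)(v−2p).

−(v−2p)(v−p)(v−p−2)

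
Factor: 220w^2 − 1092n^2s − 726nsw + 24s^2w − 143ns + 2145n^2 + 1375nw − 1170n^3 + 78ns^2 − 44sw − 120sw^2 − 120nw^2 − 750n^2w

Group: 13n(−90n^2 − 84ns − 30nw + 165n + 6s^2 − 30sw − 11s + 55w) + 4w(−90n^2 − 84ns − 30nw + 165n + 6s^2 − 30sw − 11s + 55w); both groups contain (−90n^2 − 84ns − 30nw + 165n + 6s^2 − 30sw − 11s + 55w), so (13n + 4w) is a factor with cofactor −90n^2 − 84ns − 30nw + 165n + 6s^2 − 30sw − 11s + 55w.
The cofactor groups again: −90n^2 − 84ns − 30nw + 165n + 6s^2 − 30sw − 11s + 55w = −15n(6n + 6s − 11) + (s − 5w)(6n + 6s − 11); both groups contain (6n + 6s − 11), giving −(15n − s + 5w)(6n + 6s − 11).

−(13n + 4w)(15n − s + 5w)(6n + 6s − 11)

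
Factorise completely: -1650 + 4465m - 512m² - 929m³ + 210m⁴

(2m - 5)(3m - 11)(5m - 2)(7m + 15)

By the rational root theorem, m = 5/2 is a root, giving the factor (2m - 5) and quotient 105m³ - 202m² - 761m + 330.
Then m = 2/5 is a root, so (5m - 2) is a factor; dividing leaves 21m² - 32m - 165.
The remaining quadratic factors as (3m - 11)(7m + 15).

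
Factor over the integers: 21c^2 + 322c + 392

7(3c + 4)(c + 14)

Pull out the common factor 7, then factor the remaining trinomial.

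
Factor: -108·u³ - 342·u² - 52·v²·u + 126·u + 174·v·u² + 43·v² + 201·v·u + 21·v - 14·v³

Group: v·(-14·v² + 32·v·u + 43·v - 18·u² - 57·u + 21) + 6·u·(-14·v² + 32·v·u + 43·v - 18·u² - 57·u + 21); both groups contain (-14·v² + 32·v·u + 43·v - 18·u² - 57·u + 21), so (v + 6·u) is a factor with cofactor -14·v² + 32·v·u + 43·v - 18·u² - 57·u + 21.
The cofactor groups again: -14·v² + 32·v·u + 43·v - 18·u² - 57·u + 21 = -7·v·(2·v - 2·u - 7) + (9·u - 3)·(2·v - 2·u - 7); both groups contain (2·v - 2·u - 7), giving -(7·v - 9·u + 3)·(2·v - 2·u - 7).

-(2·v - 2·u - 7)·(7·v - 9·u + 3)·(v + 6·u)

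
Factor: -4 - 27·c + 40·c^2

Need a pair with product 40·(-4) = -160 and sum -27: that's 5 and -32.
Split the middle term: 40·c^2 + 5·c - 32·c - 4 = 5·c·(8·c + 1) - 4·(8·c + 1).

(5·c - 4)·(8·c + 1)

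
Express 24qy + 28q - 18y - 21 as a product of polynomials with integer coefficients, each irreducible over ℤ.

(4q - 3)(6y + 7)

Group as (24qy + 28q) + (-18y - 21) = 4q(6y + 7) - 3(6y + 7).
Both groups share the factor (6y + 7).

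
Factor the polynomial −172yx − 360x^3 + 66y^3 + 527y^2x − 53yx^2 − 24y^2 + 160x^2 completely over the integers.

Group: 6y(11y^2 + 97yx − 4y + 72x^2 − 32x) − 5x(11y^2 + 97yx − 4y + 72x^2 − 32x); both groups contain (11y^2 + 97yx − 4y + 72x^2 − 32x), so (6y − 5x) is a factor with cofactor 11y^2 + 97yx − 4y + 72x^2 − 32x.
The cofactor groups again: 11y^2 + 97yx − 4y + 72x^2 − 32x = 11y(y + 8x) + (9x − 4)(y + 8x); both groups contain (y + 8x), giving (11y + 9x − 4)(y + 8x).

(6y − 5x)(y + 8x)(11y + 9x − 4)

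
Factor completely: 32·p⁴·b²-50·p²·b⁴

Every term has a factor of 2·p²·b². Then 16·p²-25·b² = (4·p)² − (5·b)².

2·b²·p²·(4·p-5·b)·(4·p+5·b)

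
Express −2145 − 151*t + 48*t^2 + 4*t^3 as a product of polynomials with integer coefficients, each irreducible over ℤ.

Testing divisors of the constant over divisors of the leading coefficient, t = −11 is a root, so (t + 11) is a factor; dividing leaves 4*t^2 + 4*t − 195.
The remaining quadratic factors as (2*t + 15)(2*t − 13).

(2*t + 15)*(2*t − 13)*(t + 11)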